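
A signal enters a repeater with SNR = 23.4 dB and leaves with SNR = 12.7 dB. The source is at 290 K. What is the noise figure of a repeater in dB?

NF (dB) = SNR_in(dB) − SNR_out(dB) when the source is at T₀
NF = 23.4 − 12.7 = 10.7 dB

10.7 dB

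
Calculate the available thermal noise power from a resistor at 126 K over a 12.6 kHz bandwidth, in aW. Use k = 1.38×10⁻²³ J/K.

P_n = kTB = 1.38×10⁻²³ × 126 × 1.26×10⁴ = 2.19×10⁻¹⁷ W = 21.9 aW

21.9 aW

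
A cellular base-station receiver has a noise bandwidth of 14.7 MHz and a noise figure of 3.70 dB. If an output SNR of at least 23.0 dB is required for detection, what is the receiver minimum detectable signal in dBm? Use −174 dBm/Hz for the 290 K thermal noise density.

−75.6 dBm

Sensitivity = −174 + 10 log₁₀(B) + NF + SNR_min
= −174 + 71.67 + 3.70 + 23.0
= −75.63 dBm → −75.6 dBm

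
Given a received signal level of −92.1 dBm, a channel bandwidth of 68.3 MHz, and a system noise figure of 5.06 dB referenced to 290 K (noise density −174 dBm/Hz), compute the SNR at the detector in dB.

−1.5 dB

Noise floor: N = −174 + 10 log₁₀(B) + NF
10 log₁₀(6.83×10⁷) = 78.34 dB
N = −174 + 78.34 + 5.06 = −90.60 dBm
SNR = P_sig − N = −92.1 − (−90.60) = −1.50 dB → −1.5 dB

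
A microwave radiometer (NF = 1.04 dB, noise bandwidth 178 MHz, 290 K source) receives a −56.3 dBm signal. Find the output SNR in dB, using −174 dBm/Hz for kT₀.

34.2 dB

Noise floor: N = −174 + 10 log₁₀(B) + NF
10 log₁₀(1.78×10⁸) = 82.5 dB
N = −174 + 82.5 + 1.04 = −90.46 dBm
SNR = P_sig − N = −56.3 − (−90.46) = 34.16 dB → 34.2 dB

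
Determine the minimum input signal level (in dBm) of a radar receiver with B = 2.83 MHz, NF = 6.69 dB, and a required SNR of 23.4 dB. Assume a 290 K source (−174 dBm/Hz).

−79.4 dBm

Sensitivity = −174 + 10 log₁₀(B) + NF + SNR_min
= −174 + 64.52 + 6.69 + 23.4
= −79.39 dBm → −79.4 dBm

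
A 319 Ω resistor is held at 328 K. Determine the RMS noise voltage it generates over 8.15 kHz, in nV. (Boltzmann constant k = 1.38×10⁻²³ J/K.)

V_n = √(4kTRB)
4kTRB = 4 × 1.38×10⁻²³ × 328 × 3.19×10² × 8.15×10³ = 4.71×10⁻¹⁴ V²
V_n = √(4.71×10⁻¹⁴) = 2.17×10⁻⁷ V = 217 nV

217 nV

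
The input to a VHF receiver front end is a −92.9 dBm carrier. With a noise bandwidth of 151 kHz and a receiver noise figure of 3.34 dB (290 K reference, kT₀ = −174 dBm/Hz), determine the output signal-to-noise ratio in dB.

26.0 dB

Noise floor: N = −174 + 10 log₁₀(B) + NF
10 log₁₀(1.51×10⁵) = 51.79 dB
N = −174 + 51.79 + 3.34 = −118.87 dBm
SNR = P_sig − N = −92.9 − (−118.87) = 25.97 dB → 26.0 dB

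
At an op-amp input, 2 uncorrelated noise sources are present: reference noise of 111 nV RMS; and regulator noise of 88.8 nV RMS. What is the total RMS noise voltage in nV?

142 nV

Uncorrelated sources add in power (mean-square): V_tot = √(ΣV_i²)
V_tot = √[(1.11×10⁻⁷)² + (8.88×10⁻⁸)²] = 1.42×10⁻⁷ V = 142 nV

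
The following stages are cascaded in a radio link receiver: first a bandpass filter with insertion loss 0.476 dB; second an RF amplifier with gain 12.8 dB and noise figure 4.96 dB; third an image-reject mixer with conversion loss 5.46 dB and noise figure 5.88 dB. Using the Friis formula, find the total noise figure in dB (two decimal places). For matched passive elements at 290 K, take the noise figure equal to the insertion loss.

5.64 dB

Convert to linear (a loss of L dB is a gain of −L dB): F_i = 10^(NF_i/10), G_i = 10^(G_i,dB/10)
  Stage 1: F_1 = 10^(0.476/10) = 1.116, G_1 = 10^(−0.476/10) = 0.8962
  Stage 2: F_2 = 10^(4.96/10) = 3.133, G_2 = 10^(12.8/10) = 19.05
  Stage 3: F_3 = 10^(5.88/10) = 3.873, G_3 = 10^(−5.46/10) = 0.2844
Friis cascade:
  F = 1.116 + (3.133 − 1)/0.8962 + (3.873 − 1)/17.08 = 3.664
NF = 10 log₁₀(3.664) = 5.64 dB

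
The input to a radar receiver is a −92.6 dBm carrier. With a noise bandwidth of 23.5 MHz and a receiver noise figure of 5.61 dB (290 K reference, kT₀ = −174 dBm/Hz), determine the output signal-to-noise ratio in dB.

Noise floor: N = −174 + 10 log₁₀(B) + NF
10 log₁₀(2.35×10⁷) = 73.71 dB
N = −174 + 73.71 + 5.61 = −94.68 dBm
SNR = P_sig − N = −92.6 − (−94.68) = 2.08 dB → 2.1 dB

2.1 dB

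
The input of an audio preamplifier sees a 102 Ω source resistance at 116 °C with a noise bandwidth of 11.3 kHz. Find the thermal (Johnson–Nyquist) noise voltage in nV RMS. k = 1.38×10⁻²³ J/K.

T = 116 °C + 273.15 = 389.15 K
V_n = √(4kTRB)
4kTRB = 4 × 1.38×10⁻²³ × 389.15 × 1.02×10² × 1.13×10⁴ = 2.48×10⁻¹⁴ V²
V_n = √(2.48×10⁻¹⁴) = 1.57×10⁻⁷ V = 157 nV

157 nV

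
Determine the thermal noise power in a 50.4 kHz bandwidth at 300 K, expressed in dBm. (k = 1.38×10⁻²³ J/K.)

−126.8 dBm

P_n = kTB = 1.38×10⁻²³ × 300 × 5.04×10⁴ = 2.09×10⁻¹⁶ W
In dBm: 10 log₁₀(2.09×10⁻¹⁶ / 10⁻³) = −126.8 dBm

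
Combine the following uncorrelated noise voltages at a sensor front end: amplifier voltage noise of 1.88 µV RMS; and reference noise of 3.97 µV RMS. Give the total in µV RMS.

Uncorrelated sources add in power (mean-square): V_tot = √(ΣV_i²)
V_tot = √[(1.88×10⁻⁶)² + (3.97×10⁻⁶)²] = 4.39×10⁻⁶ V = 4.39 µV

4.39 µV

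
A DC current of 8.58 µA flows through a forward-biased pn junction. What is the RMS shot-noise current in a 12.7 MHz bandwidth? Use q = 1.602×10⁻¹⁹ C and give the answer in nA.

I_n = √(2qI·B)
2qI·B = 2 × 1.602×10⁻¹⁹ × 8.58×10⁻⁶ × 1.27×10⁷ = 3.49×10⁻¹⁷ A²
I_n = √(3.49×10⁻¹⁷) = 5.91×10⁻⁹ A = 5.91 nA

5.91 nA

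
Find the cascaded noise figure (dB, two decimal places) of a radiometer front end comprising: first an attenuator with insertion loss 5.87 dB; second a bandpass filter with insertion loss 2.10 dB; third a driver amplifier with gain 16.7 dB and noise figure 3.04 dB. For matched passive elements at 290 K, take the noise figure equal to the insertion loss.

Convert to linear (a loss of L dB is a gain of −L dB): F_i = 10^(NF_i/10), G_i = 10^(G_i,dB/10)
  Stage 1: F_1 = 10^(5.87/10) = 3.864, G_1 = 10^(−5.87/10) = 0.2588
  Stage 2: F_2 = 10^(2.10/10) = 1.622, G_2 = 10^(−2.10/10) = 0.6166
  Stage 3: F_3 = 10^(3.04/10) = 2.014, G_3 = 10^(16.7/10) = 46.77
Friis cascade:
  F = 3.864 + (1.622 − 1)/0.2588 + (2.014 − 1)/0.1596 = 12.62
NF = 10 log₁₀(12.62) = 11.01 dB

11.01 dB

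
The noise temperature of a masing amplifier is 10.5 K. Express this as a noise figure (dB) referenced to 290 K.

0.154 dB

F = 1 + T_e/T₀ = 1 + 10.5/290 = 1.03621
NF = 10 log₁₀(1.03621) = 0.154 dB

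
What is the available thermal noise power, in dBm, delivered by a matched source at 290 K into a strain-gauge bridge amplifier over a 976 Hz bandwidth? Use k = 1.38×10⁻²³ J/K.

P_n = kTB = 1.38×10⁻²³ × 290 × 9.76×10² = 3.91×10⁻¹⁸ W
In dBm: 10 log₁₀(3.91×10⁻¹⁸ / 10⁻³) = −144.1 dBm

−144.1 dBm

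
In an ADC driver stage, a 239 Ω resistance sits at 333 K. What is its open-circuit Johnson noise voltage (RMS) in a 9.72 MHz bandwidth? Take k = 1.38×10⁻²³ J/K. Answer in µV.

6.53 µV

V_n = √(4kTRB)
4kTRB = 4 × 1.38×10⁻²³ × 333 × 2.39×10² × 9.72×10⁶ = 4.27×10⁻¹¹ V²
V_n = √(4.27×10⁻¹¹) = 6.53×10⁻⁶ V = 6.53 µV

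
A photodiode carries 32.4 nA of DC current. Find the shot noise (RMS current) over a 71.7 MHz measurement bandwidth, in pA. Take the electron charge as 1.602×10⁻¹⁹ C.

I_n = √(2qI·B)
2qI·B = 2 × 1.602×10⁻¹⁹ × 3.24×10⁻⁸ × 7.17×10⁷ = 7.44×10⁻¹⁹ A²
I_n = √(7.44×10⁻¹⁹) = 8.63×10⁻¹⁰ A = 863 pA

863 pA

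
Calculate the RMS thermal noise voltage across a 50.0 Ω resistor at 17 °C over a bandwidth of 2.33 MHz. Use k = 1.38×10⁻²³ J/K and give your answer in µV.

1.37 µV

T = 17 °C + 273.15 = 290.15 K
V_n = √(4kTRB)
4kTRB = 4 × 1.38×10⁻²³ × 290.15 × 5.00×10¹ × 2.33×10⁶ = 1.87×10⁻¹² V²
V_n = √(1.87×10⁻¹²) = 1.37×10⁻⁶ V = 1.37 µV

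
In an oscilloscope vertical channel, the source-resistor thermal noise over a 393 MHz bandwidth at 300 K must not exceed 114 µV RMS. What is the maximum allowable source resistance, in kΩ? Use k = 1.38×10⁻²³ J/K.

2.00 kΩ

Johnson–Nyquist: V_n = √(4kTRB) ⇒ R = V_n² / (4kTB)
4kTB = 4 × 1.38×10⁻²³ × 300 × 3.93×10⁸ = 6.51×10⁻¹²
R = (1.14×10⁻⁴)² / 6.51×10⁻¹² = 2.00×10³ Ω = 2.00 kΩ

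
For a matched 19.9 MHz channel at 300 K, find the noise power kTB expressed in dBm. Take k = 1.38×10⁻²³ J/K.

−100.8 dBm

P_n = kTB = 1.38×10⁻²³ × 300 × 1.99×10⁷ = 8.24×10⁻¹⁴ W
In dBm: 10 log₁₀(8.24×10⁻¹⁴ / 10⁻³) = −100.8 dBm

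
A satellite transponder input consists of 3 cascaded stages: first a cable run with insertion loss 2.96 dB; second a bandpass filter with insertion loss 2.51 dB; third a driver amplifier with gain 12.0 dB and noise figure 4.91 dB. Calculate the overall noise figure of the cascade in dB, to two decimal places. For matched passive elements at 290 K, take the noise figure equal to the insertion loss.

10.38 dB

Convert to linear (a loss of L dB is a gain of −L dB): F_i = 10^(NF_i/10), G_i = 10^(G_i,dB/10)
  Stage 1: F_1 = 10^(2.96/10) = 1.977, G_1 = 10^(−2.96/10) = 0.5058
  Stage 2: F_2 = 10^(2.51/10) = 1.782, G_2 = 10^(−2.51/10) = 0.5610
  Stage 3: F_3 = 10^(4.91/10) = 3.097, G_3 = 10^(12.0/10) = 15.85
Friis cascade:
  F = 1.977 + (1.782 − 1)/0.5058 + (3.097 − 1)/0.2838 = 10.91
NF = 10 log₁₀(10.91) = 10.38 dB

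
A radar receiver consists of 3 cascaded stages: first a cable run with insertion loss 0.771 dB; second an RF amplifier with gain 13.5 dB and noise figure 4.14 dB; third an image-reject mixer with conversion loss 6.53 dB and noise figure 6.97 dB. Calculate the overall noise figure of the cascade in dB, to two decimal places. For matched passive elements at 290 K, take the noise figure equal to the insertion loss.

5.20 dB

Convert to linear (a loss of L dB is a gain of −L dB): F_i = 10^(NF_i/10), G_i = 10^(G_i,dB/10)
  Stage 1: F_1 = 10^(0.771/10) = 1.194, G_1 = 10^(−0.771/10) = 0.8373
  Stage 2: F_2 = 10^(4.14/10) = 2.594, G_2 = 10^(13.5/10) = 22.39
  Stage 3: F_3 = 10^(6.97/10) = 4.977, G_3 = 10^(−6.53/10) = 0.2223
Friis cascade:
  F = 1.194 + (2.594 − 1)/0.8373 + (4.977 − 1)/18.75 = 3.310
NF = 10 log₁₀(3.310) = 5.20 dB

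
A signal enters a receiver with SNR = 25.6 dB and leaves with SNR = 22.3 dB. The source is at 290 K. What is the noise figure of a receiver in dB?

3.3 dB

NF (dB) = SNR_in(dB) − SNR_out(dB) when the source is at T₀
NF = 25.6 − 22.3 = 3.3 dB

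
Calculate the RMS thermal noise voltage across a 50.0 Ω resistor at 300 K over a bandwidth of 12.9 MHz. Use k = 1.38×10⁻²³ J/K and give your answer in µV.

V_n = √(4kTRB)
4kTRB = 4 × 1.38×10⁻²³ × 300 × 5.00×10¹ × 1.29×10⁷ = 1.07×10⁻¹¹ V²
V_n = √(1.07×10⁻¹¹) = 3.27×10⁻⁶ V = 3.27 µV

3.27 µV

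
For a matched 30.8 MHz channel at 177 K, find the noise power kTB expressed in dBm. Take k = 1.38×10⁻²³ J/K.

P_n = kTB = 1.38×10⁻²³ × 177 × 3.08×10⁷ = 7.52×10⁻¹⁴ W
In dBm: 10 log₁₀(7.52×10⁻¹⁴ / 10⁻³) = −101.2 dBm

−101.2 dBm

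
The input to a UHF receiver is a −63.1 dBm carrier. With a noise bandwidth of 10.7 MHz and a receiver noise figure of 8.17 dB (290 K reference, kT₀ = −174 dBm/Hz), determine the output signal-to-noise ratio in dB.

32.4 dB

Noise floor: N = −174 + 10 log₁₀(B) + NF
10 log₁₀(1.07×10⁷) = 70.29 dB
N = −174 + 70.29 + 8.17 = −95.54 dBm
SNR = P_sig − N = −63.1 − (−95.54) = 32.44 dB → 32.4 dB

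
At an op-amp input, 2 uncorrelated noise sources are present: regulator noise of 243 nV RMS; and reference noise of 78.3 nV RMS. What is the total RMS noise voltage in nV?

255 nV

Uncorrelated sources add in power (mean-square): V_tot = √(ΣV_i²)
V_tot = √[(2.43×10⁻⁷)² + (7.83×10⁻⁸)²] = 2.55×10⁻⁷ V = 255 nV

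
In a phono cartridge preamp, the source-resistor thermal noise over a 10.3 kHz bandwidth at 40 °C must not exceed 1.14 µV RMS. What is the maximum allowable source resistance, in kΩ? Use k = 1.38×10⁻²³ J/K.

T = 40 °C + 273.15 = 313.15 K
Johnson–Nyquist: V_n = √(4kTRB) ⇒ R = V_n² / (4kTB)
4kTB = 4 × 1.38×10⁻²³ × 313.15 × 1.03×10⁴ = 1.78×10⁻¹⁶
R = (1.14×10⁻⁶)² / 1.78×10⁻¹⁶ = 7.30×10³ Ω = 7.30 kΩ

7.30 kΩ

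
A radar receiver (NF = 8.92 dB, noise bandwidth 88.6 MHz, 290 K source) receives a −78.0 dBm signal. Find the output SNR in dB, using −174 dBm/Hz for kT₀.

Noise floor: N = −174 + 10 log₁₀(B) + NF
10 log₁₀(8.86×10⁷) = 79.47 dB
N = −174 + 79.47 + 8.92 = −85.61 dBm
SNR = P_sig − N = −78.0 − (−85.61) = 7.61 dB → 7.6 dB

7.6 dB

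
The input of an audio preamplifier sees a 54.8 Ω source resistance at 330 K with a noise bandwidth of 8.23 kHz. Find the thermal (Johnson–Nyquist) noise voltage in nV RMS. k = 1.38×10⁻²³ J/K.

90.6 nV

V_n = √(4kTRB)
4kTRB = 4 × 1.38×10⁻²³ × 330 × 5.48×10¹ × 8.23×10³ = 8.22×10⁻¹⁵ V²
V_n = √(8.22×10⁻¹⁵) = 9.06×10⁻⁸ V = 90.6 nV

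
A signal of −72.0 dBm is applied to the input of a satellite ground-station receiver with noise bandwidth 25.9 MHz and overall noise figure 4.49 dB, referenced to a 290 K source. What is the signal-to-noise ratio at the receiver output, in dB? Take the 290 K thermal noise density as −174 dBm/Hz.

Noise floor: N = −174 + 10 log₁₀(B) + NF
10 log₁₀(2.59×10⁷) = 74.13 dB
N = −174 + 74.13 + 4.49 = −95.38 dBm
SNR = P_sig − N = −72.0 − (−95.38) = 23.38 dB → 23.4 dB

23.4 dB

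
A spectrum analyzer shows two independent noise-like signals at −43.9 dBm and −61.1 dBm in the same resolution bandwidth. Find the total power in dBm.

Convert to linear, add, convert back:
P₁ = 4.07×10⁻⁸ W, P₂ = 7.76×10⁻¹⁰ W
P_tot = 4.15×10⁻⁸ W → 10 log₁₀(P_tot / 10⁻³) = −43.8 dBm

−43.8 dBm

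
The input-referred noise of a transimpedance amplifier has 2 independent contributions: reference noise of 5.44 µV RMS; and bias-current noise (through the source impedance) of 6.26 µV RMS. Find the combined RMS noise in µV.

8.29 µV

Uncorrelated sources add in power (mean-square): V_tot = √(ΣV_i²)
V_tot = √[(5.44×10⁻⁶)² + (6.26×10⁻⁶)²] = 8.29×10⁻⁶ V = 8.29 µV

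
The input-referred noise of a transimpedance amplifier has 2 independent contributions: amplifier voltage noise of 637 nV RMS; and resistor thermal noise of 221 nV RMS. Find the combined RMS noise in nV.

674 nV

Uncorrelated sources add in power (mean-square): V_tot = √(ΣV_i²)
V_tot = √[(6.37×10⁻⁷)² + (2.21×10⁻⁷)²] = 6.74×10⁻⁷ V = 674 nV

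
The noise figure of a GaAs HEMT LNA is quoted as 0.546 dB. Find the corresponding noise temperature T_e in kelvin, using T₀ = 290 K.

38.9 K

F = 10^(0.546/10) = 1.13397
T_e = (F − 1)·T₀ = (1.13397 − 1) × 290 = 38.9 K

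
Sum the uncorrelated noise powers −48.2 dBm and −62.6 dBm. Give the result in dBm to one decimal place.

−48.0 dBm

Convert to linear, add, convert back:
P₁ = 1.51×10⁻⁸ W, P₂ = 5.50×10⁻¹⁰ W
P_tot = 1.57×10⁻⁸ W → 10 log₁₀(P_tot / 10⁻³) = −48.0 dBm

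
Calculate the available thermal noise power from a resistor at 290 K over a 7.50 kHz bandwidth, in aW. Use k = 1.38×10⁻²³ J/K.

P_n = kTB = 1.38×10⁻²³ × 290 × 7.50×10³ = 3.00×10⁻¹⁷ W = 30.0 aW

30.0 aW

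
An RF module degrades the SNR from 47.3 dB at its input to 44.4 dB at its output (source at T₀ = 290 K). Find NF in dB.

2.9 dB

NF (dB) = SNR_in(dB) − SNR_out(dB) when the source is at T₀
NF = 47.3 − 44.4 = 2.9 dB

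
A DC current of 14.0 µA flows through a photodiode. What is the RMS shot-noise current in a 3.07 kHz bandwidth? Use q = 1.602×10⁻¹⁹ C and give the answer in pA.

I_n = √(2qI·B)
2qI·B = 2 × 1.602×10⁻¹⁹ × 1.40×10⁻⁵ × 3.07×10³ = 1.38×10⁻²⁰ A²
I_n = √(1.38×10⁻²⁰) = 1.17×10⁻¹⁰ A = 117 pA

117 pA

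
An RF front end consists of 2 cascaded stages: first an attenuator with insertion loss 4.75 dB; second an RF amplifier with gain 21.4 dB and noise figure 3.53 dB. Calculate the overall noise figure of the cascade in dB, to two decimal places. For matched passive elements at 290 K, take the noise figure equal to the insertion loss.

8.28 dB

Convert to linear (a loss of L dB is a gain of −L dB): F_i = 10^(NF_i/10), G_i = 10^(G_i,dB/10)
  Stage 1: F_1 = 10^(4.75/10) = 2.985, G_1 = 10^(−4.75/10) = 0.3350
  Stage 2: F_2 = 10^(3.53/10) = 2.254, G_2 = 10^(21.4/10) = 138.0
Friis cascade:
  F = 2.985 + (2.254 − 1)/0.3350 = 6.730
NF = 10 log₁₀(6.730) = 8.28 dB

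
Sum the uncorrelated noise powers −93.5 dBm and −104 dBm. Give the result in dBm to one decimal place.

−93.1 dBm

Convert to linear, add, convert back:
P₁ = 4.47×10⁻¹³ W, P₂ = 3.98×10⁻¹⁴ W
P_tot = 4.86×10⁻¹³ W → 10 log₁₀(P_tot / 10⁻³) = −93.1 dBm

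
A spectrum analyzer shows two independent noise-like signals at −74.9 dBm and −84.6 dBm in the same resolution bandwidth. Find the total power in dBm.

Convert to linear, add, convert back:
P₁ = 3.24×10⁻¹¹ W, P₂ = 3.47×10⁻¹² W
P_tot = 3.58×10⁻¹¹ W → 10 log₁₀(P_tot / 10⁻³) = −74.5 dBm

−74.5 dBm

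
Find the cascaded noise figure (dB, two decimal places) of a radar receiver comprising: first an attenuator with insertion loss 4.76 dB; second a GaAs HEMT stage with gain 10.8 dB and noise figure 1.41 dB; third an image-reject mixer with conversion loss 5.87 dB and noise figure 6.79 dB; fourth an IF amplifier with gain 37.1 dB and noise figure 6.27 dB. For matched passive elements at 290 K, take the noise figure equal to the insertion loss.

9.13 dB

Convert to linear (a loss of L dB is a gain of −L dB): F_i = 10^(NF_i/10), G_i = 10^(G_i,dB/10)
  Stage 1: F_1 = 10^(4.76/10) = 2.992, G_1 = 10^(−4.76/10) = 0.3342
  Stage 2: F_2 = 10^(1.41/10) = 1.384, G_2 = 10^(10.8/10) = 12.02
  Stage 3: F_3 = 10^(6.79/10) = 4.775, G_3 = 10^(−5.87/10) = 0.2588
  Stage 4: F_4 = 10^(6.27/10) = 4.236, G_4 = 10^(37.1/10) = 5129
Friis cascade:
  F = 2.992 + (1.384 − 1)/0.3342 + (4.775 − 1)/4.018 + (4.236 − 1)/1.040 = 8.192
NF = 10 log₁₀(8.192) = 9.13 dB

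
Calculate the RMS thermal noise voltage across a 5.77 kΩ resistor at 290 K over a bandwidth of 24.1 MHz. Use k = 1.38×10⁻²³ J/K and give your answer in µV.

47.2 µV

V_n = √(4kTRB)
4kTRB = 4 × 1.38×10⁻²³ × 290 × 5.77×10³ × 2.41×10⁷ = 2.23×10⁻⁹ V²
V_n = √(2.23×10⁻⁹) = 4.72×10⁻⁵ V = 47.2 µV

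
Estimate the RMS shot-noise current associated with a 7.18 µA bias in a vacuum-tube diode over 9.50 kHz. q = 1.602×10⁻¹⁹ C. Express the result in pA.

148 pA

I_n = √(2qI·B)
2qI·B = 2 × 1.602×10⁻¹⁹ × 7.18×10⁻⁶ × 9.50×10³ = 2.19×10⁻²⁰ A²
I_n = √(2.19×10⁻²⁰) = 1.48×10⁻¹⁰ A = 148 pA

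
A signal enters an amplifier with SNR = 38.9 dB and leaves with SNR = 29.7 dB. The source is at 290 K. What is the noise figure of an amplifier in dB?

9.2 dB

NF (dB) = SNR_in(dB) − SNR_out(dB) when the source is at T₀
NF = 38.9 − 29.7 = 9.2 dB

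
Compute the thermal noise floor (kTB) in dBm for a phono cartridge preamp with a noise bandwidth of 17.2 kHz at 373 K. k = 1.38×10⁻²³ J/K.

P_n = kTB = 1.38×10⁻²³ × 373 × 1.72×10⁴ = 8.85×10⁻¹⁷ W
In dBm: 10 log₁₀(8.85×10⁻¹⁷ / 10⁻³) = −130.5 dBm

−130.5 dBm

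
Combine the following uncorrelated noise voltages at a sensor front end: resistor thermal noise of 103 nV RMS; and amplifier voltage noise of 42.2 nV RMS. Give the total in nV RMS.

111 nV

Uncorrelated sources add in power (mean-square): V_tot = √(ΣV_i²)
V_tot = √[(1.03×10⁻⁷)² + (4.22×10⁻⁸)²] = 1.11×10⁻⁷ V = 111 nV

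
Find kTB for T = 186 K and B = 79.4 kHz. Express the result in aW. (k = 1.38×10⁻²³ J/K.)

P_n = kTB = 1.38×10⁻²³ × 186 × 7.94×10⁴ = 2.04×10⁻¹⁶ W = 204 aW

204 aW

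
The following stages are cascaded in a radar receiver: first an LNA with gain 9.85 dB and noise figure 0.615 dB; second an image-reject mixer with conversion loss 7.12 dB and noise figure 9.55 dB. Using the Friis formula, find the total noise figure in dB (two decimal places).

Convert to linear (a loss of L dB is a gain of −L dB): F_i = 10^(NF_i/10), G_i = 10^(G_i,dB/10)
  Stage 1: F_1 = 10^(0.615/10) = 1.152, G_1 = 10^(9.85/10) = 9.661
  Stage 2: F_2 = 10^(9.55/10) = 9.016, G_2 = 10^(−7.12/10) = 0.1941
Friis cascade:
  F = 1.152 + (9.016 − 1)/9.661 = 1.982
NF = 10 log₁₀(1.982) = 2.97 dB

2.97 dB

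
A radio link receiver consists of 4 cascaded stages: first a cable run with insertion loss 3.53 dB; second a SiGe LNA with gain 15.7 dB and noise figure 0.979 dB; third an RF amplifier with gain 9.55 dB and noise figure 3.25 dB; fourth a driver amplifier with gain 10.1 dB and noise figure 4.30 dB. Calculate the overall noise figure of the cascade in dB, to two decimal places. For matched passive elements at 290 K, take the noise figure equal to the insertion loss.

4.63 dB

Convert to linear (a loss of L dB is a gain of −L dB): F_i = 10^(NF_i/10), G_i = 10^(G_i,dB/10)
  Stage 1: F_1 = 10^(3.53/10) = 2.254, G_1 = 10^(−3.53/10) = 0.4436
  Stage 2: F_2 = 10^(0.979/10) = 1.253, G_2 = 10^(15.7/10) = 37.15
  Stage 3: F_3 = 10^(3.25/10) = 2.113, G_3 = 10^(9.55/10) = 9.016
  Stage 4: F_4 = 10^(4.30/10) = 2.692, G_4 = 10^(10.1/10) = 10.23
Friis cascade:
  F = 2.254 + (1.253 − 1)/0.4436 + (2.113 − 1)/16.48 + (2.692 − 1)/148.6 = 2.903
NF = 10 log₁₀(2.903) = 4.63 dB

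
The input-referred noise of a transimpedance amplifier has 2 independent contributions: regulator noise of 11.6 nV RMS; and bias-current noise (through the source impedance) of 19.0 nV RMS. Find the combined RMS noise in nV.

22.3 nV

Uncorrelated sources add in power (mean-square): V_tot = √(ΣV_i²)
V_tot = √[(1.16×10⁻⁸)² + (1.90×10⁻⁸)²] = 2.23×10⁻⁸ V = 22.3 nV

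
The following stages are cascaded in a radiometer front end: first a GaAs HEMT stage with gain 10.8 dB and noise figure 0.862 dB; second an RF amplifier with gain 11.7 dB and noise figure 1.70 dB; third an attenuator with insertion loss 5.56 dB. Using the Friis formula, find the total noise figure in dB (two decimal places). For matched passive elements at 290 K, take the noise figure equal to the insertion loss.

1.05 dB

Convert to linear (a loss of L dB is a gain of −L dB): F_i = 10^(NF_i/10), G_i = 10^(G_i,dB/10)
  Stage 1: F_1 = 10^(0.862/10) = 1.220, G_1 = 10^(10.8/10) = 12.02
  Stage 2: F_2 = 10^(1.70/10) = 1.479, G_2 = 10^(11.7/10) = 14.79
  Stage 3: F_3 = 10^(5.56/10) = 3.597, G_3 = 10^(−5.56/10) = 0.2780
Friis cascade:
  F = 1.220 + (1.479 − 1)/12.02 + (3.597 − 1)/177.8 = 1.274
NF = 10 log₁₀(1.274) = 1.05 dB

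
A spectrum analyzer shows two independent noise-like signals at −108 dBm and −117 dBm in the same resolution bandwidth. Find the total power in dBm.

Convert to linear, add, convert back:
P₁ = 1.58×10⁻¹⁴ W, P₂ = 2.00×10⁻¹⁵ W
P_tot = 1.78×10⁻¹⁴ W → 10 log₁₀(P_tot / 10⁻³) = −107.5 dBm

−107.5 dBm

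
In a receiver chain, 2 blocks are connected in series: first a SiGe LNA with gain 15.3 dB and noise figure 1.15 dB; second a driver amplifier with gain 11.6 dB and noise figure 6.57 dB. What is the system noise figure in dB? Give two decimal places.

Convert to linear (a loss of L dB is a gain of −L dB): F_i = 10^(NF_i/10), G_i = 10^(G_i,dB/10)
  Stage 1: F_1 = 10^(1.15/10) = 1.303, G_1 = 10^(15.3/10) = 33.88
  Stage 2: F_2 = 10^(6.57/10) = 4.539, G_2 = 10^(11.6/10) = 14.45
Friis cascade:
  F = 1.303 + (4.539 − 1)/33.88 = 1.408
NF = 10 log₁₀(1.408) = 1.48 dB

1.48 dB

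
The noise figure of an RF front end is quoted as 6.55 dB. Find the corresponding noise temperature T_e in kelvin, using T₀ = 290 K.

F = 10^(6.55/10) = 4.51856
T_e = (F − 1)·T₀ = (4.51856 − 1) × 290 = 1020 K

1020 K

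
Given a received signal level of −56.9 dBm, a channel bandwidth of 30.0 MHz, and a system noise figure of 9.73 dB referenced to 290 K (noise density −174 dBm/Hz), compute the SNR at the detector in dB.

Noise floor: N = −174 + 10 log₁₀(B) + NF
10 log₁₀(3.00×10⁷) = 74.77 dB
N = −174 + 74.77 + 9.73 = −89.50 dBm
SNR = P_sig − N = −56.9 − (−89.50) = 32.60 dB → 32.6 dB

32.6 dB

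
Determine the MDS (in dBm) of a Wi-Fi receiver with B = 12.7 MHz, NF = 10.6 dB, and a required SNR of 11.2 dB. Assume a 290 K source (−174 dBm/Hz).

Sensitivity = −174 + 10 log₁₀(B) + NF + SNR_min
= −174 + 71.04 + 10.6 + 11.2
= −81.16 dBm → −81.2 dBm

−81.2 dBm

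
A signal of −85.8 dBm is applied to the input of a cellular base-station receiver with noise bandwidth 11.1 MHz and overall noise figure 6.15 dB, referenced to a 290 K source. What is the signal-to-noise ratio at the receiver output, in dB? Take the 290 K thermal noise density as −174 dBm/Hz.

Noise floor: N = −174 + 10 log₁₀(B) + NF
10 log₁₀(1.11×10⁷) = 70.45 dB
N = −174 + 70.45 + 6.15 = −97.40 dBm
SNR = P_sig − N = −85.8 − (−97.40) = 11.60 dB → 11.6 dB

11.6 dB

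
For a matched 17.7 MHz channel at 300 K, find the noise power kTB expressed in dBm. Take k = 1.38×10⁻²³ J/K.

P_n = kTB = 1.38×10⁻²³ × 300 × 1.77×10⁷ = 7.33×10⁻¹⁴ W
In dBm: 10 log₁₀(7.33×10⁻¹⁴ / 10⁻³) = −101.4 dBm

−101.4 dBm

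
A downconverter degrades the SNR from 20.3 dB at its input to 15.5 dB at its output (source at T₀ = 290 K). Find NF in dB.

4.8 dB

NF (dB) = SNR_in(dB) − SNR_out(dB) when the source is at T₀
NF = 20.3 − 15.5 = 4.8 dB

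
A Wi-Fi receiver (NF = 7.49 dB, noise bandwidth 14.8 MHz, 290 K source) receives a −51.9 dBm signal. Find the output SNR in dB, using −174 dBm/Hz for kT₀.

Noise floor: N = −174 + 10 log₁₀(B) + NF
10 log₁₀(1.48×10⁷) = 71.7 dB
N = −174 + 71.7 + 7.49 = −94.81 dBm
SNR = P_sig − N = −51.9 − (−94.81) = 42.91 dB → 42.9 dB

42.9 dB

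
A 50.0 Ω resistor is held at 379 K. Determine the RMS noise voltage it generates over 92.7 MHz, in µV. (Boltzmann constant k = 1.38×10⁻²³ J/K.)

V_n = √(4kTRB)
4kTRB = 4 × 1.38×10⁻²³ × 379 × 5.00×10¹ × 9.27×10⁷ = 9.70×10⁻¹¹ V²
V_n = √(9.70×10⁻¹¹) = 9.85×10⁻⁶ V = 9.85 µV

9.85 µV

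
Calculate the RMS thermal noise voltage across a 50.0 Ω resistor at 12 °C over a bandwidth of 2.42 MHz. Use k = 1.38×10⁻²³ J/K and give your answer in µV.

1.38 µV

T = 12 °C + 273.15 = 285.15 K
V_n = √(4kTRB)
4kTRB = 4 × 1.38×10⁻²³ × 285.15 × 5.00×10¹ × 2.42×10⁶ = 1.90×10⁻¹² V²
V_n = √(1.90×10⁻¹²) = 1.38×10⁻⁶ V = 1.38 µV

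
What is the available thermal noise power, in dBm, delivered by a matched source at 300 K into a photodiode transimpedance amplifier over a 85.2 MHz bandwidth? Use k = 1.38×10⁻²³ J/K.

P_n = kTB = 1.38×10⁻²³ × 300 × 8.52×10⁷ = 3.53×10⁻¹³ W
In dBm: 10 log₁₀(3.53×10⁻¹³ / 10⁻³) = −94.5 dBm

−94.5 dBm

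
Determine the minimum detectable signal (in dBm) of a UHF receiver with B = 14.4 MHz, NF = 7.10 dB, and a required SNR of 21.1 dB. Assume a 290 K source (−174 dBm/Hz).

Sensitivity = −174 + 10 log₁₀(B) + NF + SNR_min
= −174 + 71.58 + 7.10 + 21.1
= −74.22 dBm → −74.2 dBm

−74.2 dBm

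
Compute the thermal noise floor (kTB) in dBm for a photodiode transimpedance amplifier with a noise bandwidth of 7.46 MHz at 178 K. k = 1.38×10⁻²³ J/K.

−107.4 dBm

P_n = kTB = 1.38×10⁻²³ × 178 × 7.46×10⁶ = 1.83×10⁻¹⁴ W
In dBm: 10 log₁₀(1.83×10⁻¹⁴ / 10⁻³) = −107.4 dBm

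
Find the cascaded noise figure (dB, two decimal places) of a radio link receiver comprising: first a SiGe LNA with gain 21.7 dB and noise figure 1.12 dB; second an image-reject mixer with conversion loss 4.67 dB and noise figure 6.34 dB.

Convert to linear (a loss of L dB is a gain of −L dB): F_i = 10^(NF_i/10), G_i = 10^(G_i,dB/10)
  Stage 1: F_1 = 10^(1.12/10) = 1.294, G_1 = 10^(21.7/10) = 147.9
  Stage 2: F_2 = 10^(6.34/10) = 4.305, G_2 = 10^(−4.67/10) = 0.3412
Friis cascade:
  F = 1.294 + (4.305 − 1)/147.9 = 1.317
NF = 10 log₁₀(1.317) = 1.19 dB

1.19 dB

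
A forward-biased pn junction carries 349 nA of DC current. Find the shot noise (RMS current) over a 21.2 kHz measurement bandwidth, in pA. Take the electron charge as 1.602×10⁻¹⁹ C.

I_n = √(2qI·B)
2qI·B = 2 × 1.602×10⁻¹⁹ × 3.49×10⁻⁷ × 2.12×10⁴ = 2.37×10⁻²¹ A²
I_n = √(2.37×10⁻²¹) = 4.87×10⁻¹¹ A = 48.7 pA

48.7 pA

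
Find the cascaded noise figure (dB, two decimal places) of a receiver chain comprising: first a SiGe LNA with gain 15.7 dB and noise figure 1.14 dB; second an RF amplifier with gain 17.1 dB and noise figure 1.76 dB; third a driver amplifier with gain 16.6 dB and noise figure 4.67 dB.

Convert to linear (a loss of L dB is a gain of −L dB): F_i = 10^(NF_i/10), G_i = 10^(G_i,dB/10)
  Stage 1: F_1 = 10^(1.14/10) = 1.300, G_1 = 10^(15.7/10) = 37.15
  Stage 2: F_2 = 10^(1.76/10) = 1.500, G_2 = 10^(17.1/10) = 51.29
  Stage 3: F_3 = 10^(4.67/10) = 2.931, G_3 = 10^(16.6/10) = 45.71
Friis cascade:
  F = 1.300 + (1.500 − 1)/37.15 + (2.931 − 1)/1905 = 1.315
NF = 10 log₁₀(1.315) = 1.19 dB

1.19 dB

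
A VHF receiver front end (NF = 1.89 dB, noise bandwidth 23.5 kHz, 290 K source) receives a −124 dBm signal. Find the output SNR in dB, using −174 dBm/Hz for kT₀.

4.4 dB

Noise floor: N = −174 + 10 log₁₀(B) + NF
10 log₁₀(2.35×10⁴) = 43.71 dB
N = −174 + 43.71 + 1.89 = −128.40 dBm
SNR = P_sig − N = −124 − (−128.40) = 4.40 dB → 4.4 dB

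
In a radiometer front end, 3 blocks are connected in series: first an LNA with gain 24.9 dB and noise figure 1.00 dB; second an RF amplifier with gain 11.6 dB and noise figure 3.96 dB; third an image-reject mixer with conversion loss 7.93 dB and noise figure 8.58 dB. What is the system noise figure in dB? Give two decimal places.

1.02 dB

Convert to linear (a loss of L dB is a gain of −L dB): F_i = 10^(NF_i/10), G_i = 10^(G_i,dB/10)
  Stage 1: F_1 = 10^(1.00/10) = 1.259, G_1 = 10^(24.9/10) = 309.0
  Stage 2: F_2 = 10^(3.96/10) = 2.489, G_2 = 10^(11.6/10) = 14.45
  Stage 3: F_3 = 10^(8.58/10) = 7.211, G_3 = 10^(−7.93/10) = 0.1611
Friis cascade:
  F = 1.259 + (2.489 − 1)/309.0 + (7.211 − 1)/4467 = 1.265
NF = 10 log₁₀(1.265) = 1.02 dB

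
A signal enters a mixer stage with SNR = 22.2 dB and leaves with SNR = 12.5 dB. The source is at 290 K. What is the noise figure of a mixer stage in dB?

9.7 dB

NF (dB) = SNR_in(dB) − SNR_out(dB) when the source is at T₀
NF = 22.2 − 12.5 = 9.7 dB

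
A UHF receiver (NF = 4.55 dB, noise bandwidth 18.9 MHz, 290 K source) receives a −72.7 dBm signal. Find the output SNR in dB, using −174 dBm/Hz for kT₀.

24.0 dB

Noise floor: N = −174 + 10 log₁₀(B) + NF
10 log₁₀(1.89×10⁷) = 72.76 dB
N = −174 + 72.76 + 4.55 = −96.69 dBm
SNR = P_sig − N = −72.7 − (−96.69) = 23.99 dB → 24.0 dB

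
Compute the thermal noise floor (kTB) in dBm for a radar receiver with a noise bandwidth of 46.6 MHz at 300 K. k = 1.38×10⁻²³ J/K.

P_n = kTB = 1.38×10⁻²³ × 300 × 4.66×10⁷ = 1.93×10⁻¹³ W
In dBm: 10 log₁₀(1.93×10⁻¹³ / 10⁻³) = −97.1 dBm

−97.1 dBm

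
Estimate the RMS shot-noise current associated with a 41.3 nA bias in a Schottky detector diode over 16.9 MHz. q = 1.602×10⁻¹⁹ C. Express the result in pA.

473 pA

I_n = √(2qI·B)
2qI·B = 2 × 1.602×10⁻¹⁹ × 4.13×10⁻⁸ × 1.69×10⁷ = 2.24×10⁻¹⁹ A²
I_n = √(2.24×10⁻¹⁹) = 4.73×10⁻¹⁰ A = 473 pA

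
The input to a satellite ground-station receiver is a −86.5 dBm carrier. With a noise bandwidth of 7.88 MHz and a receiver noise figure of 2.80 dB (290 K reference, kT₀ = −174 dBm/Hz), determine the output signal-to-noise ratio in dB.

15.7 dB

Noise floor: N = −174 + 10 log₁₀(B) + NF
10 log₁₀(7.88×10⁶) = 68.97 dB
N = −174 + 68.97 + 2.80 = −102.23 dBm
SNR = P_sig − N = −86.5 − (−102.23) = 15.73 dB → 15.7 dB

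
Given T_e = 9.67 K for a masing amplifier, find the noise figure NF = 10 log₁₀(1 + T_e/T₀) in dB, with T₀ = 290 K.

0.142 dB

F = 1 + T_e/T₀ = 1 + 9.67/290 = 1.03334
NF = 10 log₁₀(1.03334) = 0.142 dB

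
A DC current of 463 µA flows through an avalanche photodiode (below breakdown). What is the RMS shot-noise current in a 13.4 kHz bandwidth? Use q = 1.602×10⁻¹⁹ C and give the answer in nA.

1.41 nA

I_n = √(2qI·B)
2qI·B = 2 × 1.602×10⁻¹⁹ × 4.63×10⁻⁴ × 1.34×10⁴ = 1.99×10⁻¹⁸ A²
I_n = √(1.99×10⁻¹⁸) = 1.41×10⁻⁹ A = 1.41 nA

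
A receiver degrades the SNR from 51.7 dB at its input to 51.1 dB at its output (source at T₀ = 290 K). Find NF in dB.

0.6 dB

NF (dB) = SNR_in(dB) − SNR_out(dB) when the source is at T₀
NF = 51.7 − 51.1 = 0.6 dB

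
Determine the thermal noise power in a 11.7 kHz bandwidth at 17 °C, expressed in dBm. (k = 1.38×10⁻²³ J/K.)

T = 17 °C + 273.15 = 290.15 K
P_n = kTB = 1.38×10⁻²³ × 290.15 × 1.17×10⁴ = 4.68×10⁻¹⁷ W
In dBm: 10 log₁₀(4.68×10⁻¹⁷ / 10⁻³) = −133.3 dBm

−133.3 dBm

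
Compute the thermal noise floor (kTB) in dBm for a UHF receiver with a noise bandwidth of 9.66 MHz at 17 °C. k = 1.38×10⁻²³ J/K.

T = 17 °C + 273.15 = 290.15 K
P_n = kTB = 1.38×10⁻²³ × 290.15 × 9.66×10⁶ = 3.87×10⁻¹⁴ W
In dBm: 10 log₁₀(3.87×10⁻¹⁴ / 10⁻³) = −104.1 dBm

−104.1 dBm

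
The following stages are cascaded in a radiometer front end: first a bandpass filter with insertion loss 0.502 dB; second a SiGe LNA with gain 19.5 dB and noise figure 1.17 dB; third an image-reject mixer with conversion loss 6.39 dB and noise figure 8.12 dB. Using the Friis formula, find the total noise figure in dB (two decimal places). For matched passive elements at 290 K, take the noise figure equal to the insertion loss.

1.87 dB

Convert to linear (a loss of L dB is a gain of −L dB): F_i = 10^(NF_i/10), G_i = 10^(G_i,dB/10)
  Stage 1: F_1 = 10^(0.502/10) = 1.123, G_1 = 10^(−0.502/10) = 0.8908
  Stage 2: F_2 = 10^(1.17/10) = 1.309, G_2 = 10^(19.5/10) = 89.13
  Stage 3: F_3 = 10^(8.12/10) = 6.486, G_3 = 10^(−6.39/10) = 0.2296
Friis cascade:
  F = 1.123 + (1.309 − 1)/0.8908 + (6.486 − 1)/79.40 = 1.539
NF = 10 log₁₀(1.539) = 1.87 dB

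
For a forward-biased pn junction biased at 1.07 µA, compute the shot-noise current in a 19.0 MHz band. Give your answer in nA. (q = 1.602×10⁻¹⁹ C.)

2.55 nA

I_n = √(2qI·B)
2qI·B = 2 × 1.602×10⁻¹⁹ × 1.07×10⁻⁶ × 1.90×10⁷ = 6.51×10⁻¹⁸ A²
I_n = √(6.51×10⁻¹⁸) = 2.55×10⁻⁹ A = 2.55 nA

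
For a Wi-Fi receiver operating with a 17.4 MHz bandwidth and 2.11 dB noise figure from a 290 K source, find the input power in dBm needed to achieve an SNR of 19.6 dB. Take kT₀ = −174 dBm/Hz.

Sensitivity = −174 + 10 log₁₀(B) + NF + SNR_min
= −174 + 72.41 + 2.11 + 19.6
= −79.88 dBm → −79.9 dBm

−79.9 dBm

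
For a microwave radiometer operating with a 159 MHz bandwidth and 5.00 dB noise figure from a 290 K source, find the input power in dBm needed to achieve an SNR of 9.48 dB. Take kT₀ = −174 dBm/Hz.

−77.5 dBm

Sensitivity = −174 + 10 log₁₀(B) + NF + SNR_min
= −174 + 82.01 + 5.00 + 9.48
= −77.51 dBm → −77.5 dBm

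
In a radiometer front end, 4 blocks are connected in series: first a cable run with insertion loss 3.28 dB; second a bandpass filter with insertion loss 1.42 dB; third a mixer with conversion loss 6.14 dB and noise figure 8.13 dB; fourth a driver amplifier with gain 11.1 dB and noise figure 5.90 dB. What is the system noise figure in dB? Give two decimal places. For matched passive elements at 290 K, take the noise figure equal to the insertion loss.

17.34 dB

Convert to linear (a loss of L dB is a gain of −L dB): F_i = 10^(NF_i/10), G_i = 10^(G_i,dB/10)
  Stage 1: F_1 = 10^(3.28/10) = 2.128, G_1 = 10^(−3.28/10) = 0.4699
  Stage 2: F_2 = 10^(1.42/10) = 1.387, G_2 = 10^(−1.42/10) = 0.7211
  Stage 3: F_3 = 10^(8.13/10) = 6.501, G_3 = 10^(−6.14/10) = 0.2432
  Stage 4: F_4 = 10^(5.90/10) = 3.890, G_4 = 10^(11.1/10) = 12.88
Friis cascade:
  F = 2.128 + (1.387 − 1)/0.4699 + (6.501 − 1)/0.3388 + (3.890 − 1)/0.08241 = 54.26
NF = 10 log₁₀(54.26) = 17.34 dB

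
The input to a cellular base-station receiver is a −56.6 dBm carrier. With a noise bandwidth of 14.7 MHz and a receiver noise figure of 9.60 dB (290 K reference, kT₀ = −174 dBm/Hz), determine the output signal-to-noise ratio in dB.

Noise floor: N = −174 + 10 log₁₀(B) + NF
10 log₁₀(1.47×10⁷) = 71.67 dB
N = −174 + 71.67 + 9.60 = −92.73 dBm
SNR = P_sig − N = −56.6 − (−92.73) = 36.13 dB → 36.1 dB

36.1 dB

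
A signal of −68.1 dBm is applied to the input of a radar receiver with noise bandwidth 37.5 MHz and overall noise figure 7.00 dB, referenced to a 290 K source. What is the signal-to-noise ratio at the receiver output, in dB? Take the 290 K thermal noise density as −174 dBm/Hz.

23.2 dB

Noise floor: N = −174 + 10 log₁₀(B) + NF
10 log₁₀(3.75×10⁷) = 75.74 dB
N = −174 + 75.74 + 7.00 = −91.26 dBm
SNR = P_sig − N = −68.1 − (−91.26) = 23.16 dB → 23.2 dB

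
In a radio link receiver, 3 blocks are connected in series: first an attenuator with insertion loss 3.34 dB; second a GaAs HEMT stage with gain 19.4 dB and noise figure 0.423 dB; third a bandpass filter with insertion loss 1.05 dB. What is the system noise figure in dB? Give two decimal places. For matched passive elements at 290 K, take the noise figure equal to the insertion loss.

Convert to linear (a loss of L dB is a gain of −L dB): F_i = 10^(NF_i/10), G_i = 10^(G_i,dB/10)
  Stage 1: F_1 = 10^(3.34/10) = 2.158, G_1 = 10^(−3.34/10) = 0.4634
  Stage 2: F_2 = 10^(0.423/10) = 1.102, G_2 = 10^(19.4/10) = 87.10
  Stage 3: F_3 = 10^(1.05/10) = 1.274, G_3 = 10^(−1.05/10) = 0.7852
Friis cascade:
  F = 2.158 + (1.102 − 1)/0.4634 + (1.274 − 1)/40.36 = 2.385
NF = 10 log₁₀(2.385) = 3.78 dB

3.78 dB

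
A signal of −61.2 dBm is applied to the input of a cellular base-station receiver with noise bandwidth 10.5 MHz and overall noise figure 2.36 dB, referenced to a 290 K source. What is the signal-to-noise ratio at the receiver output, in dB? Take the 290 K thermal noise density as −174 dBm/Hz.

40.2 dB

Noise floor: N = −174 + 10 log₁₀(B) + NF
10 log₁₀(1.05×10⁷) = 70.21 dB
N = −174 + 70.21 + 2.36 = −101.43 dBm
SNR = P_sig − N = −61.2 − (−101.43) = 40.23 dB → 40.2 dB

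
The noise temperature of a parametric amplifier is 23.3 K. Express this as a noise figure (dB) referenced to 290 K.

0.336 dB

F = 1 + T_e/T₀ = 1 + 23.3/290 = 1.08034
NF = 10 log₁₀(1.08034) = 0.336 dB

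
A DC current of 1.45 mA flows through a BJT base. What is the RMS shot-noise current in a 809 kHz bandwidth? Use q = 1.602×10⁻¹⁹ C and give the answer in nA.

19.4 nA

I_n = √(2qI·B)
2qI·B = 2 × 1.602×10⁻¹⁹ × 1.45×10⁻³ × 8.09×10⁵ = 3.76×10⁻¹⁶ A²
I_n = √(3.76×10⁻¹⁶) = 1.94×10⁻⁸ A = 19.4 nA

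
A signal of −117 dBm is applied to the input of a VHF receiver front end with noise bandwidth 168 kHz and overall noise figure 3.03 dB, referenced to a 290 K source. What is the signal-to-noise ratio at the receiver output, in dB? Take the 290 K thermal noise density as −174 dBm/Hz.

1.7 dB

Noise floor: N = −174 + 10 log₁₀(B) + NF
10 log₁₀(1.68×10⁵) = 52.25 dB
N = −174 + 52.25 + 3.03 = −118.72 dBm
SNR = P_sig − N = −117 − (−118.72) = 1.72 dB → 1.7 dB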